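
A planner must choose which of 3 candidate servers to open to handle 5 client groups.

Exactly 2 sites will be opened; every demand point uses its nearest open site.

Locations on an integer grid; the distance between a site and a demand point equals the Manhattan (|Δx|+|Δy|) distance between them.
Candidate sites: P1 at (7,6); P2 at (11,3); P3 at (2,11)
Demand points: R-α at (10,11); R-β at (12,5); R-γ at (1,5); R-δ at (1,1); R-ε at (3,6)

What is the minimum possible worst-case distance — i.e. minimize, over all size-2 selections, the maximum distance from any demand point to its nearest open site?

11

Open {P1, P2}.
  Farthest demand point is R-δ at distance 11 (to P1); all others are ≤ 11.
With {P1, P3} the worst case is 11.
With {P2, P3} the worst case is 11.
No size-2 selection achieves below 11.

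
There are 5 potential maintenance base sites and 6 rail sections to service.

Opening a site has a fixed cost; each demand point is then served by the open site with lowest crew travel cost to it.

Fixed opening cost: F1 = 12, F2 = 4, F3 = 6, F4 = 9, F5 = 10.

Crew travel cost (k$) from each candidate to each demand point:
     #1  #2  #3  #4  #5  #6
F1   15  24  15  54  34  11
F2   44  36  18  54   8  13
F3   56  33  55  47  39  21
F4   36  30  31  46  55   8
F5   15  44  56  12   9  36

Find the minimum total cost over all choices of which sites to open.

Open {F1, F5}: assign each demand point to its cheapest open site.
  #1→F1 15, #2→F1 24, #3→F1 15, #4→F5 12, #5→F5 9, #6→F1 11
  crew travel cost 86, fixed 22 → total 108.
Compare {F1, F2, F5}: crew travel cost 85 + fixed 26 = 111.
Compare {F1, F3, F5}: crew travel cost 86 + fixed 28 = 114.
Compare {F1, F4, F5}: crew travel cost 83 + fixed 31 = 114.
All other subsets cost ≥ 111. Minimum total cost: 108.

108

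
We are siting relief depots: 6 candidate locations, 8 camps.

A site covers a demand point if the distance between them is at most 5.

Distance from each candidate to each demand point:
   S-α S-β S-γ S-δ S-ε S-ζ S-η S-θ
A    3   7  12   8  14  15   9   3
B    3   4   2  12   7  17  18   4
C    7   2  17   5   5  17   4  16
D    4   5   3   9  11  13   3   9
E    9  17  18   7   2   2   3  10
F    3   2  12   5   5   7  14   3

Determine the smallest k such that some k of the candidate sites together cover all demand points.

3

Coverage sets (demand points within 5 of each site):
  A: {S-α, S-θ}
  B: {S-α, S-β, S-γ, S-θ}
  C: {S-β, S-δ, S-ε, S-η}
  D: {S-α, S-β, S-γ, S-η}
  E: {S-ε, S-ζ, S-η}
  F: {S-α, S-β, S-δ, S-ε, S-θ}
No 2 sites suffice: every size-2 union leaves at least one demand point uncovered.
But {B, C, E} covers everything, so the minimum is 3.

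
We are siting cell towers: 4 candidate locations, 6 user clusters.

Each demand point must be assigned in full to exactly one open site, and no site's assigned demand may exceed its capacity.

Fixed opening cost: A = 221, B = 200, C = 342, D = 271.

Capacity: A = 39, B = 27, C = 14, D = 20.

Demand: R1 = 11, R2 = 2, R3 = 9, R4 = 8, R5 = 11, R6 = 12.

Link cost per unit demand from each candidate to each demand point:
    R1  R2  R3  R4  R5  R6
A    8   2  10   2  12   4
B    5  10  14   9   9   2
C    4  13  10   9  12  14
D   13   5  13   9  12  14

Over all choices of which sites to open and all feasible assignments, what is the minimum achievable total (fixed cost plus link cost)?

Open {A, B}; cheapest assignment that respects the capacities:
  A (cap 39, load 31): R2, R3, R4, R6 — cost 2×2 + 9×10 + 8×2 + 12×4 = 158
  B (cap 27, load 22): R1, R5 — cost 11×5 + 11×9 = 154
  Shipping 312, fixed 421 → total 733.
  Any other capacity-feasible assignment to {A, B} ships for at least 312.
Compare {A, D}: its best feasible assignment gives total 897.
Compare {A, B, D}: its best feasible assignment gives total 1004.
Every other set of open sites that can feasibly serve all demand totals ≥ 897 even under its best assignment. Minimum: 733.

733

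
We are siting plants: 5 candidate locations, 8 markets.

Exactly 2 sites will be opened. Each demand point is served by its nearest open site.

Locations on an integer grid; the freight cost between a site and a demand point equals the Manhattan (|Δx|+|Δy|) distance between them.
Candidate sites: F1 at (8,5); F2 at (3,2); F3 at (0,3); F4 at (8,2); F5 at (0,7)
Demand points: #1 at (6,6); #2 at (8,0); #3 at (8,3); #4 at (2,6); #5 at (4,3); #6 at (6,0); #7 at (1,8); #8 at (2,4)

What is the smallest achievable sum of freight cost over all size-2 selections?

28

Open {F4, F5}.
  #1→F4 6, #2→F4 2, #3→F4 1, #4→F5 3, #5→F4 5, #6→F4 4, #7→F5 2, #8→F5 5  ⇒ total 28.
Compare {F2, F4}: total 31.
Compare {F3, F4}: total 31.
No size-2 selection does better; minimum is 28.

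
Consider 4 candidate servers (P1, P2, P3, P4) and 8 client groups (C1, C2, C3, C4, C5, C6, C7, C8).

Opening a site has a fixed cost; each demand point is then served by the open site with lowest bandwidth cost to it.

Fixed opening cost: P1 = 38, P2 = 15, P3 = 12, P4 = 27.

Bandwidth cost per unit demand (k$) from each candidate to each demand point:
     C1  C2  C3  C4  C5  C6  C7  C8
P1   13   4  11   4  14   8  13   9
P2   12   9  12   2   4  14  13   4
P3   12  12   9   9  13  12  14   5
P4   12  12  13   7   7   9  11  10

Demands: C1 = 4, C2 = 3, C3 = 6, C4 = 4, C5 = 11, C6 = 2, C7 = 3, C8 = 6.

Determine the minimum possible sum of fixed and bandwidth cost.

Open {P2, P3}: assign each demand point to its cheapest open site.
  C1→P2 4×12=48, C2→P2 3×9=27, C3→P3 6×9=54, C4→P2 4×2=8, C5→P2 11×4=44, C6→P3 2×12=24, C7→P2 3×13=39, C8→P2 6×4=24
  bandwidth cost 268, fixed 27 → total 295.
Compare {P2}: bandwidth cost 290 + fixed 15 = 305.
Compare {P1, P2}: bandwidth cost 257 + fixed 53 = 310.
Compare {P1, P2, P3}: bandwidth cost 245 + fixed 65 = 310.
All other subsets cost ≥ 305. Minimum total cost: 295.

295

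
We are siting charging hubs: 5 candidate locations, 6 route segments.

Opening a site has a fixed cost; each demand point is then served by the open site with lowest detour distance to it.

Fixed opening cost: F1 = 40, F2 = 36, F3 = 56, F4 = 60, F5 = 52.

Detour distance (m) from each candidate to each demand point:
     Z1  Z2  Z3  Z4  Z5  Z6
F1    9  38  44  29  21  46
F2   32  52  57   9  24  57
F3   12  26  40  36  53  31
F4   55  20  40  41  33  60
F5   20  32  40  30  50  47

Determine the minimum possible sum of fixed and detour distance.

Open {F1}: assign each demand point to its cheapest open site.
  Z1→F1 9, Z2→F1 38, Z3→F1 44, Z4→F1 29, Z5→F1 21, Z6→F1 46
  detour distance 187, fixed 40 → total 227.
Compare {F2, F3}: detour distance 142 + fixed 92 = 234.
Compare {F1, F2}: detour distance 167 + fixed 76 = 243.
Compare {F1, F3}: detour distance 156 + fixed 96 = 252.
All other subsets cost ≥ 234. Minimum total cost: 227.

227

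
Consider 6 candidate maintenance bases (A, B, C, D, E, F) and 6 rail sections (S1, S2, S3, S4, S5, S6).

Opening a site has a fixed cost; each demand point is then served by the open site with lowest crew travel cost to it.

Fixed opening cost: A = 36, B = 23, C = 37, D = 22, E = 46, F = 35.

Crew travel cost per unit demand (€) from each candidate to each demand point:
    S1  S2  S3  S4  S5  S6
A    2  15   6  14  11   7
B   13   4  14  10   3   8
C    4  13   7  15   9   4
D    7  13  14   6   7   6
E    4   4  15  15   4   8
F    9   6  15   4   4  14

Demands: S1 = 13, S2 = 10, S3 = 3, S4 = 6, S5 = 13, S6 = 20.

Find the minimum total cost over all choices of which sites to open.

Open {B, C, D}: assign each demand point to its cheapest open site.
  S1→C 13×4=52, S2→B 10×4=40, S3→C 3×7=21, S4→D 6×6=36, S5→B 13×3=39, S6→C 20×4=80
  crew travel cost 268, fixed 82 → total 350.
Compare {B, C, F}: crew travel cost 256 + fixed 95 = 351.
Compare {B, C}: crew travel cost 292 + fixed 60 = 352.
Compare {A, B, C, D}: crew travel cost 239 + fixed 118 = 357.
All other subsets cost ≥ 351. Minimum total cost: 350.

350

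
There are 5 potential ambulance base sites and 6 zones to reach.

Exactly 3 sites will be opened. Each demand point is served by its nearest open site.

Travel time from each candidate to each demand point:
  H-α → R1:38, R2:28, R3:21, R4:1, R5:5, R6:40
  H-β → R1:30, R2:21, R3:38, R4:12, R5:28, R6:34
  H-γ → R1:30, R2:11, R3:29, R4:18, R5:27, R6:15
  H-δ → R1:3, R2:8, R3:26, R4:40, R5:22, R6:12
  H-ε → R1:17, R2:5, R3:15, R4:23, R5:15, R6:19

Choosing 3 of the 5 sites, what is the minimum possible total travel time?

41

Open {H-α, H-δ, H-ε}.
  R1→H-δ 3, R2→H-ε 5, R3→H-ε 15, R4→H-α 1, R5→H-α 5, R6→H-δ 12  ⇒ total 41.
Compare {H-α, H-β, H-δ}: total 50.
Compare {H-α, H-γ, H-δ}: total 50.
No size-3 selection does better; minimum is 41.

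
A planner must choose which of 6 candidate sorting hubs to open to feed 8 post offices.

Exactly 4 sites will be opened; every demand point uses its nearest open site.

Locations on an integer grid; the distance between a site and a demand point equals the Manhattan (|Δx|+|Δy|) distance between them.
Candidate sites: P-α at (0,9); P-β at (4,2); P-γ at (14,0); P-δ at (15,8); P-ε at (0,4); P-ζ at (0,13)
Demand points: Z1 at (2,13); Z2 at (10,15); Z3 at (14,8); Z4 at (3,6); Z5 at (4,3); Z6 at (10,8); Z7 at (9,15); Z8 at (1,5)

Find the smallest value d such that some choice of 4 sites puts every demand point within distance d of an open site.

Open {P-α, P-β, P-γ, P-ζ}.
  Farthest demand point is Z2 at distance 12 (to P-ζ); all others are ≤ 12.
With {P-α, P-β, P-δ, P-ζ} the worst case is 12.
With {P-α, P-γ, P-δ, P-ζ} the worst case is 12.
No size-4 selection achieves below 12.

12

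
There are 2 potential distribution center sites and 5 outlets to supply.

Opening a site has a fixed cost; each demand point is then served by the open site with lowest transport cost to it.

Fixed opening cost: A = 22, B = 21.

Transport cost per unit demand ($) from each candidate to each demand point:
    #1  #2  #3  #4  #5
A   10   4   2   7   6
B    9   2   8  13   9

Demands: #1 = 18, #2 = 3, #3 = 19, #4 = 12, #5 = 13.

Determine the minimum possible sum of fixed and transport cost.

411

Open {A, B}: assign each demand point to its cheapest open site.
  #1→B 18×9=162, #2→B 3×2=6, #3→A 19×2=38, #4→A 12×7=84, #5→A 13×6=78
  transport cost 368, fixed 43 → total 411.
Compare {A}: transport cost 392 + fixed 22 = 414.
Compare {B}: transport cost 593 + fixed 21 = 614.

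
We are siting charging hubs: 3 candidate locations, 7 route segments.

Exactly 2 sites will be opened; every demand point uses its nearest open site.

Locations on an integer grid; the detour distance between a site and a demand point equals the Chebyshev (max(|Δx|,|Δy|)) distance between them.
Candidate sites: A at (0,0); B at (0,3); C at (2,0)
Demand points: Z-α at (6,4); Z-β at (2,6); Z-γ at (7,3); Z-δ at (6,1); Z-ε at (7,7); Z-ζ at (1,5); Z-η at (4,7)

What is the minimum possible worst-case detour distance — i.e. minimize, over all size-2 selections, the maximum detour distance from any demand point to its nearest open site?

Open {A, B}.
  Farthest demand point is Z-γ at detour distance 7 (to A); all others are ≤ 7.
With {A, C} the worst case is 7.
With {B, C} the worst case is 7.
No size-2 selection achieves below 7.

7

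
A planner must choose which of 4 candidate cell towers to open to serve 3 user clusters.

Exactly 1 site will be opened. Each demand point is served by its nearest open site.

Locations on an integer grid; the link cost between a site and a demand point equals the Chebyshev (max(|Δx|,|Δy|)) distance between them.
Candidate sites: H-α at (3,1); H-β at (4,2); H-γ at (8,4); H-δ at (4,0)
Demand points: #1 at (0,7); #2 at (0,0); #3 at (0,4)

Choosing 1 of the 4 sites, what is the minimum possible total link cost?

12

Open {H-α}.
  #1→H-α 6, #2→H-α 3, #3→H-α 3  ⇒ total 12.
Compare {H-β}: total 13.
Compare {H-δ}: total 15.
No size-1 selection does better; minimum is 12.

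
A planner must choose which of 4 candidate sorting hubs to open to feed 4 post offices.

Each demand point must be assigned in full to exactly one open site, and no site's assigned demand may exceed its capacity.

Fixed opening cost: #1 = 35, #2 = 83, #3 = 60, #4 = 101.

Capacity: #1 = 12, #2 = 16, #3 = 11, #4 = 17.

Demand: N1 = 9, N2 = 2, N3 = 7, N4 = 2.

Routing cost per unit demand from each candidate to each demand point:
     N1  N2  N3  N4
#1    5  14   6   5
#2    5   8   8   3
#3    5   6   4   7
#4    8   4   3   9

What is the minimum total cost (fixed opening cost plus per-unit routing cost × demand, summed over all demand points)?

Open {#1, #3}; cheapest assignment that respects the capacities:
  #1 (cap 12, load 11): N1, N4 — cost 9×5 + 2×5 = 55
  #3 (cap 11, load 9): N2, N3 — cost 2×6 + 7×4 = 40
  Shipping 95, fixed 95 → total 190.
  Any other capacity-feasible assignment to {#1, #3} ships for at least 95.
Compare {#1, #4}: its best feasible assignment gives total 220.
Compare {#1, #2}: its best feasible assignment gives total 227.
Every other set of open sites that can feasibly serve all demand totals ≥ 220 even under its best assignment. Minimum: 190.

190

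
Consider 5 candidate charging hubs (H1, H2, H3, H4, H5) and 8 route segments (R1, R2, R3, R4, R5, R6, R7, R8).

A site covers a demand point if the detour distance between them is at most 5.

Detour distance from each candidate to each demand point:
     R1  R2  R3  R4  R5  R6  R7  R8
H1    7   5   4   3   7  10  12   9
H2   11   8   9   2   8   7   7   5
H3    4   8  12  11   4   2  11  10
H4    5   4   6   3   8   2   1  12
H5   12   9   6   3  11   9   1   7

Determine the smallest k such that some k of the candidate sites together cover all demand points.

Coverage sets (demand points within 5 of each site):
  H1: {R2, R3, R4}
  H2: {R4, R8}
  H3: {R1, R5, R6}
  H4: {R1, R2, R4, R6, R7}
  H5: {R4, R7}
No 3 sites suffice: every size-3 union leaves at least one demand point uncovered.
But {H1, H2, H3, H4} covers everything, so the minimum is 4.

4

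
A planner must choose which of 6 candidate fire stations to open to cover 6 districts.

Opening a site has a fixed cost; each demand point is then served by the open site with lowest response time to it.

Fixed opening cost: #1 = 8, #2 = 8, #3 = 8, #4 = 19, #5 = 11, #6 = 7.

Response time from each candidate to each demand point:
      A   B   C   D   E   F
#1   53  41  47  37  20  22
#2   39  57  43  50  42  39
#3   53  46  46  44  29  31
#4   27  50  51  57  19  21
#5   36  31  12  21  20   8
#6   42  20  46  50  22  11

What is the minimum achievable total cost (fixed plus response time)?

Open {#5, #6}: assign each demand point to its cheapest open site.
  A→#5 36, B→#6 20, C→#5 12, D→#5 21, E→#5 20, F→#5 8
  response time 117, fixed 18 → total 135.
Compare {#5}: response time 128 + fixed 11 = 139.
Compare {#1, #5, #6}: response time 117 + fixed 26 = 143.
Compare {#2, #5, #6}: response time 117 + fixed 26 = 143.
All other subsets cost ≥ 139. Minimum total cost: 135.

135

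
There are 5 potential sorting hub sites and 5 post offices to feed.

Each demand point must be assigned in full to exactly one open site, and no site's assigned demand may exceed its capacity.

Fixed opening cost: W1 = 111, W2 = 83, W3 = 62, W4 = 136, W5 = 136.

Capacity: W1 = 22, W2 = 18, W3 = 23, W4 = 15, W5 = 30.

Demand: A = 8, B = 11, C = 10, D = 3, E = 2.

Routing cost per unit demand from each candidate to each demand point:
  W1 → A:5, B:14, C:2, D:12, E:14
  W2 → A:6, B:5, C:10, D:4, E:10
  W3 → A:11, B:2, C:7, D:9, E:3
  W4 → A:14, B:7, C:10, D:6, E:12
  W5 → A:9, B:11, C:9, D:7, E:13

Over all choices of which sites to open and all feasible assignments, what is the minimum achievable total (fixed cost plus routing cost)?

Open {W1, W3}; cheapest assignment that respects the capacities:
  W1 (cap 22, load 18): A, C — cost 8×5 + 10×2 = 60
  W3 (cap 23, load 16): B, D, E — cost 11×2 + 3×9 + 2×3 = 55
  Shipping 115, fixed 173 → total 288.
  Any other capacity-feasible assignment to {W1, W3} ships for at least 115.
Compare {W2, W3}: its best feasible assignment gives total 303.
Compare {W1, W2}: its best feasible assignment gives total 341.
Every other set of open sites that can feasibly serve all demand totals ≥ 303 even under its best assignment. Minimum: 288.

288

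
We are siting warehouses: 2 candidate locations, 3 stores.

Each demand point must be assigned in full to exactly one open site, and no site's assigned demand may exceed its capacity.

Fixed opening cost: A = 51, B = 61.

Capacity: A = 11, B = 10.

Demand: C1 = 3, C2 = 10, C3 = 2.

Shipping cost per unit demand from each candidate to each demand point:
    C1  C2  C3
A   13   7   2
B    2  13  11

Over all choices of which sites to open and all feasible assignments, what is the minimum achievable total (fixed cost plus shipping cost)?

210

Open {A, B}; cheapest assignment that respects the capacities:
  A (cap 11, load 10): C2 — cost 10×7 = 70
  B (cap 10, load 5): C1, C3 — cost 3×2 + 2×11 = 28
  Shipping 98, fixed 112 → total 210.
  Any other capacity-feasible assignment to {A, B} ships for at least 98.
Total demand is 15 and no other set of sites has combined capacity ≥ 15, so {A, B} is the only feasible choice of open sites. Minimum: 210.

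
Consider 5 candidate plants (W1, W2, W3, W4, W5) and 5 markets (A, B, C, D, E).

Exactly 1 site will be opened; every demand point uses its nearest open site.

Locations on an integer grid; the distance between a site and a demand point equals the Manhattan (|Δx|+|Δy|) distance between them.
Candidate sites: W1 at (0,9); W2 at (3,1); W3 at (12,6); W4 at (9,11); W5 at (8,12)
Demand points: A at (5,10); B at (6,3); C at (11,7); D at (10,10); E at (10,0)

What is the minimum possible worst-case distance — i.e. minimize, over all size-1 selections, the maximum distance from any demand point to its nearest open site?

11

Open {W3}.
  Farthest demand point is A at distance 11 (to W3); all others are ≤ 11.
With {W4} the worst case is 12.
With {W5} the worst case is 14.
No size-1 selection achieves below 11.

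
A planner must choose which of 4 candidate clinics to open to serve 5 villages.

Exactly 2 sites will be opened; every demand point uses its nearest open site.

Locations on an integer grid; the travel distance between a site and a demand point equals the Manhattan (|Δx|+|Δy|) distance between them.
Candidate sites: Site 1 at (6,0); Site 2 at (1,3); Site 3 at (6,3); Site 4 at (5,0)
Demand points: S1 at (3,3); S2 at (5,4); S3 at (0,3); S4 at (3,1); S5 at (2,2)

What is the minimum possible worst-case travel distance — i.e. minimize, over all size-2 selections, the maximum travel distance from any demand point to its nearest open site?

Open {Site 2, Site 3}.
  Farthest demand point is S4 at travel distance 4 (to Site 2); all others are ≤ 4.
With {Site 2, Site 4} the worst case is 4.
With {Site 1, Site 2} the worst case is 5.
No size-2 selection achieves below 4.

4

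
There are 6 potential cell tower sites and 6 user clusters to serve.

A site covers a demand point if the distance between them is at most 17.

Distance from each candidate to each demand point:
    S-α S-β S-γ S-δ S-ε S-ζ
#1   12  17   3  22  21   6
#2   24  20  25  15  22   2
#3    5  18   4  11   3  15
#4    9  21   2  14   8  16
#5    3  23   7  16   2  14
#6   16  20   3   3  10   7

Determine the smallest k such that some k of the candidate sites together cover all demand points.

Coverage sets (demand points within 17 of each site):
  #1: {S-α, S-β, S-γ, S-ζ}
  #2: {S-δ, S-ζ}
  #3: {S-α, S-γ, S-δ, S-ε, S-ζ}
  #4: {S-α, S-γ, S-δ, S-ε, S-ζ}
  #5: {S-α, S-γ, S-δ, S-ε, S-ζ}
  #6: {S-α, S-γ, S-δ, S-ε, S-ζ}
No single site covers all 6 demand points.
But {#1, #3} covers everything, so the minimum is 2.

2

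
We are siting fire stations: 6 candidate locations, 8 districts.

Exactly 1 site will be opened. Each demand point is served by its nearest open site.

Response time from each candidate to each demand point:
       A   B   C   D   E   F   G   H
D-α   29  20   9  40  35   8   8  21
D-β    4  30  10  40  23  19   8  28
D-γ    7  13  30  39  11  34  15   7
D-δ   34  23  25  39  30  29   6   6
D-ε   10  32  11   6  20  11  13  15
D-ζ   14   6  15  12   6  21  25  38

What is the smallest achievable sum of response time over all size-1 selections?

Open {D-ε}.
  A→D-ε 10, B→D-ε 32, C→D-ε 11, D→D-ε 6, E→D-ε 20, F→D-ε 11, G→D-ε 13, H→D-ε 15  ⇒ total 118.
Compare {D-ζ}: total 137.
Compare {D-γ}: total 156.
No size-1 selection does better; minimum is 118.

118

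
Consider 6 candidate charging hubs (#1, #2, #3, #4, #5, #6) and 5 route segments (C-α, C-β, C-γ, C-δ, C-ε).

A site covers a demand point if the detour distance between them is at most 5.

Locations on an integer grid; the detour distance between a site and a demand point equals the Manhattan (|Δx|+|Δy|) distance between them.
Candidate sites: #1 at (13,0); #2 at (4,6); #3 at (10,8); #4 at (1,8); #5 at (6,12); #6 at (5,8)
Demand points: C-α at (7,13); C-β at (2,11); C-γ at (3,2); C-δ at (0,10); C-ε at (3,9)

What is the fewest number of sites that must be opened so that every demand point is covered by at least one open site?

3

Coverage sets (demand points within 5 of each site):
  #1: {}
  #2: {C-γ, C-ε}
  #3: {}
  #4: {C-β, C-δ, C-ε}
  #5: {C-α, C-β}
  #6: {C-ε}
No 2 sites suffice: every size-2 union leaves at least one demand point uncovered.
But {#2, #4, #5} covers everything, so the minimum is 3.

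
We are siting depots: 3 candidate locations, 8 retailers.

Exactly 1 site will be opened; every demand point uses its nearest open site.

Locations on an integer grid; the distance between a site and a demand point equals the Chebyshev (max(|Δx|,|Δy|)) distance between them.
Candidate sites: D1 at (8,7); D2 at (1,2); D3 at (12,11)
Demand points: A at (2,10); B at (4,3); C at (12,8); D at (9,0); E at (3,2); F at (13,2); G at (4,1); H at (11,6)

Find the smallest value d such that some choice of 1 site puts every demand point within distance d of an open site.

Open {D1}.
  Farthest demand point is D at distance 7 (to D1); all others are ≤ 7.
With {D3} the worst case is 11.
With {D2} the worst case is 12.
No size-1 selection achieves below 7.

7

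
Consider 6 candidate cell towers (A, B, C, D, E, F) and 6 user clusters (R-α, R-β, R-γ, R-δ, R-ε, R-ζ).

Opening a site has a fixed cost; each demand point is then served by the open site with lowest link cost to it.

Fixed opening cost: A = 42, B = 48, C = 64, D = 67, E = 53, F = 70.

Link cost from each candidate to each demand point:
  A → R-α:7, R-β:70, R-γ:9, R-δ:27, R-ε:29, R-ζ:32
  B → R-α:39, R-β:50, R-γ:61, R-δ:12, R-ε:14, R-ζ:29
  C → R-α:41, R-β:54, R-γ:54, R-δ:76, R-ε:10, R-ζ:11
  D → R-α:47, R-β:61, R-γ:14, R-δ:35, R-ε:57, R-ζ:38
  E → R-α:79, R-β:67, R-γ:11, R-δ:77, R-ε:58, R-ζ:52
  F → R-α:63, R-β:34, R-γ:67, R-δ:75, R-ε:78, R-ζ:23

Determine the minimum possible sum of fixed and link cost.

Open {A, B}: assign each demand point to its cheapest open site.
  R-α→A 7, R-β→B 50, R-γ→A 9, R-δ→B 12, R-ε→B 14, R-ζ→B 29
  link cost 121, fixed 90 → total 211.
Compare {A}: link cost 174 + fixed 42 = 216.
Compare {A, C}: link cost 118 + fixed 106 = 224.
Compare {A, F}: link cost 129 + fixed 112 = 241.
All other subsets cost ≥ 216. Minimum total cost: 211.

211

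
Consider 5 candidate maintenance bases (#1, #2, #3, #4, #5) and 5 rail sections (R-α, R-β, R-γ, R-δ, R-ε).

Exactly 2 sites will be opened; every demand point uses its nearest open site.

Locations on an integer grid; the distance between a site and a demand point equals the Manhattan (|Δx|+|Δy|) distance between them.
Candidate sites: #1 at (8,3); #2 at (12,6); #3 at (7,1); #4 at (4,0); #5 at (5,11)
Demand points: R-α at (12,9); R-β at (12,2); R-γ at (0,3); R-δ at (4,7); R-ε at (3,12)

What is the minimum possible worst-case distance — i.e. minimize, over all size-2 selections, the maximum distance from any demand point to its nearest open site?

9

Open {#1, #5}.
  Farthest demand point is R-α at distance 9 (to #5); all others are ≤ 9.
With {#3, #5} the worst case is 9.
With {#4, #5} the worst case is 10.
No size-2 selection achieves below 9.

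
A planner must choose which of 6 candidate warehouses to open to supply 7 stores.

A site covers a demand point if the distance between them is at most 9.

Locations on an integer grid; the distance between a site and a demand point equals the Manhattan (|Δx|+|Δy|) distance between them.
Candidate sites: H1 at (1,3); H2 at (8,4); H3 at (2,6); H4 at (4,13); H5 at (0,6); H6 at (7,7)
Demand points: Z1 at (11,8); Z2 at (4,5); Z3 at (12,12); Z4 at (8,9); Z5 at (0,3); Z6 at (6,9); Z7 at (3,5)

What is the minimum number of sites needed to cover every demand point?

2

Coverage sets (demand points within 9 of each site):
  H1: {Z2, Z5, Z7}
  H2: {Z1, Z2, Z4, Z5, Z6, Z7}
  H3: {Z2, Z4, Z5, Z6, Z7}
  H4: {Z2, Z3, Z4, Z6, Z7}
  H5: {Z2, Z5, Z6, Z7}
  H6: {Z1, Z2, Z4, Z6, Z7}
No single site covers all 7 demand points.
But {H2, H4} covers everything, so the minimum is 2.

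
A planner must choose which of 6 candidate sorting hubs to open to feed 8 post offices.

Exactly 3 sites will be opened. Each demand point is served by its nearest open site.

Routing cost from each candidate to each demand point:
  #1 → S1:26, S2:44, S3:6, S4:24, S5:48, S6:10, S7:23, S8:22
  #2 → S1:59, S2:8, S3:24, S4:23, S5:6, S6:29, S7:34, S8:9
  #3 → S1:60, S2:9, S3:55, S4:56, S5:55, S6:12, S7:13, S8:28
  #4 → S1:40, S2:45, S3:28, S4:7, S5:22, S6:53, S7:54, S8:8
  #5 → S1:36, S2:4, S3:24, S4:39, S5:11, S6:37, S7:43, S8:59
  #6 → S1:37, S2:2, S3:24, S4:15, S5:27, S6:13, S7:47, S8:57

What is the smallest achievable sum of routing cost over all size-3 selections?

Open {#1, #2, #4}.
  S1→#1 26, S2→#2 8, S3→#1 6, S4→#4 7, S5→#2 6, S6→#1 10, S7→#1 23, S8→#4 8  ⇒ total 94.
Compare {#1, #4, #5}: total 95.
Compare {#1, #2, #6}: total 97.
No size-3 selection does better; minimum is 94.

94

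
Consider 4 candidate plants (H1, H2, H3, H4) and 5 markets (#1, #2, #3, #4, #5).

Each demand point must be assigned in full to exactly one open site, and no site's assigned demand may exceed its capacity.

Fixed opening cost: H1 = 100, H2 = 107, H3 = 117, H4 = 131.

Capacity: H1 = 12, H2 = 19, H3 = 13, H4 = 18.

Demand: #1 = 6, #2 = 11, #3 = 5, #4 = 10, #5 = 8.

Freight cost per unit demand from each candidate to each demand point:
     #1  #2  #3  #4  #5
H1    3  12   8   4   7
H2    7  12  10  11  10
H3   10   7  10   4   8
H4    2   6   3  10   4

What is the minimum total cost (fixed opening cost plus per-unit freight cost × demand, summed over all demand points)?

580

Open {H1, H3, H4}; cheapest assignment that respects the capacities:
  H1 (cap 12, load 10): #4 — cost 10×4 = 40
  H3 (cap 13, load 13): #3, #5 — cost 5×10 + 8×8 = 114
  H4 (cap 18, load 17): #1, #2 — cost 6×2 + 11×6 = 78
  Shipping 232, fixed 348 → total 580.
  Any other capacity-feasible assignment to {H1, H3, H4} ships for at least 232.
Compare {H1, H2, H4}: its best feasible assignment gives total 581.
Compare {H2, H3, H4}: its best feasible assignment gives total 598.
Every other set of open sites that can feasibly serve all demand totals ≥ 581 even under its best assignment. Minimum: 580.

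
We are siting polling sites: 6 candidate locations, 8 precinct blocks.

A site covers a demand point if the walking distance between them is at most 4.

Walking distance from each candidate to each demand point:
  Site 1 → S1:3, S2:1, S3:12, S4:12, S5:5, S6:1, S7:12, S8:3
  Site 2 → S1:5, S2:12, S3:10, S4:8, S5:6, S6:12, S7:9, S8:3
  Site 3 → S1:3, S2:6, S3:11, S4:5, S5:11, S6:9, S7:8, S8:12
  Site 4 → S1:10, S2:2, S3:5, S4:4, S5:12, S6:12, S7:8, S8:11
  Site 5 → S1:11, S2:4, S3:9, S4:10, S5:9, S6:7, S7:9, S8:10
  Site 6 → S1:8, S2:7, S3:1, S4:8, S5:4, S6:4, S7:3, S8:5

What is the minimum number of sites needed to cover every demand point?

Coverage sets (demand points within 4 of each site):
  Site 1: {S1, S2, S6, S8}
  Site 2: {S8}
  Site 3: {S1}
  Site 4: {S2, S4}
  Site 5: {S2}
  Site 6: {S3, S5, S6, S7}
No 2 sites suffice: every size-2 union leaves at least one demand point uncovered.
But {Site 1, Site 4, Site 6} covers everything, so the minimum is 3.

3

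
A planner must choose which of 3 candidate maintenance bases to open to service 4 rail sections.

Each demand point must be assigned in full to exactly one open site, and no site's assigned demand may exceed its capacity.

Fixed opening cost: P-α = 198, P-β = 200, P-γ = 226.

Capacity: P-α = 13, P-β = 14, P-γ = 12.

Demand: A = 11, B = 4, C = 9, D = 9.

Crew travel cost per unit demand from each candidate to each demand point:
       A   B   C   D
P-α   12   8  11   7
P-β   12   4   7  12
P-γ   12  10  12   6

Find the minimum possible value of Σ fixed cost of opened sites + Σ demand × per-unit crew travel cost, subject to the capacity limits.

Open {P-α, P-β, P-γ}; cheapest assignment that respects the capacities:
  P-α (cap 13, load 11): A — cost 11×12 = 132
  P-β (cap 14, load 13): B, C — cost 4×4 + 9×7 = 79
  P-γ (cap 12, load 9): D — cost 9×6 = 54
  Shipping 265, fixed 624 → total 889.
  Any other capacity-feasible assignment to {P-α, P-β, P-γ} ships for at least 265.
Total demand is 33 and no other set of sites has combined capacity ≥ 33, so {P-α, P-β, P-γ} is the only feasible choice of open sites. Minimum: 889.

889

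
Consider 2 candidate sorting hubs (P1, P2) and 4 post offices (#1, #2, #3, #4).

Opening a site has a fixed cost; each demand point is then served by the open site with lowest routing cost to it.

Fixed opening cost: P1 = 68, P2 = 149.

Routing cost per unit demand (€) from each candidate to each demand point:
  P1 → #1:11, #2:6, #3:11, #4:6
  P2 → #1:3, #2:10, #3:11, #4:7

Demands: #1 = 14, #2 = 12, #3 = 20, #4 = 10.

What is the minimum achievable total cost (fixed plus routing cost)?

Open {P1}: assign each demand point to its cheapest open site.
  #1→P1 14×11=154, #2→P1 12×6=72, #3→P1 20×11=220, #4→P1 10×6=60
  routing cost 506, fixed 68 → total 574.
Compare {P2}: routing cost 452 + fixed 149 = 601.
Compare {P1, P2}: routing cost 394 + fixed 217 = 611.

574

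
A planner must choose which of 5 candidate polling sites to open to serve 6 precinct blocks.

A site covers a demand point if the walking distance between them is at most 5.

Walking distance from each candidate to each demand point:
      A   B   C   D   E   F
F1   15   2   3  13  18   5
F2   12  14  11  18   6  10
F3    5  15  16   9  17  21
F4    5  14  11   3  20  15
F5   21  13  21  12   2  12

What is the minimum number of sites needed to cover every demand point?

Coverage sets (demand points within 5 of each site):
  F1: {B, C, F}
  F2: {}
  F3: {A}
  F4: {A, D}
  F5: {E}
No 2 sites suffice: every size-2 union leaves at least one demand point uncovered.
But {F1, F4, F5} covers everything, so the minimum is 3.

3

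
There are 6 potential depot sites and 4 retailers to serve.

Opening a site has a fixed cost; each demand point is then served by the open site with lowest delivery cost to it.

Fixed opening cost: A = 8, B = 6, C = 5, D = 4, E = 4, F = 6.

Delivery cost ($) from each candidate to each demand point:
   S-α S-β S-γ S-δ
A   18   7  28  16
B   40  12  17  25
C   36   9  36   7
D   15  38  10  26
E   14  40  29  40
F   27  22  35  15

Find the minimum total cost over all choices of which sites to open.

Open {C, D}: assign each demand point to its cheapest open site.
  S-α→D 15, S-β→C 9, S-γ→D 10, S-δ→C 7
  delivery cost 41, fixed 9 → total 50.
Compare {C, D, E}: delivery cost 40 + fixed 13 = 53.
Compare {A, C, D}: delivery cost 39 + fixed 17 = 56.
Compare {B, C, D}: delivery cost 41 + fixed 15 = 56.
All other subsets cost ≥ 53. Minimum total cost: 50.

50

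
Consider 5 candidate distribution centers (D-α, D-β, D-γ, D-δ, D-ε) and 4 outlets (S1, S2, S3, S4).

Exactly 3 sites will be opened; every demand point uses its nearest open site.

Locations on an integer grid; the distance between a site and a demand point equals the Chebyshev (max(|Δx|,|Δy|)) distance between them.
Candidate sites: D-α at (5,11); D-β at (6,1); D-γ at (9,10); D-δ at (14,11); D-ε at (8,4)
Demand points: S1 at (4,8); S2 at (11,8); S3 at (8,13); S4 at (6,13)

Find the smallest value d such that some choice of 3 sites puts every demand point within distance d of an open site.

Open {D-α, D-β, D-γ}.
  Farthest demand point is S1 at distance 3 (to D-α); all others are ≤ 3.
With {D-α, D-β, D-δ} the worst case is 3.
With {D-α, D-γ, D-δ} the worst case is 3.
No size-3 selection achieves below 3.

3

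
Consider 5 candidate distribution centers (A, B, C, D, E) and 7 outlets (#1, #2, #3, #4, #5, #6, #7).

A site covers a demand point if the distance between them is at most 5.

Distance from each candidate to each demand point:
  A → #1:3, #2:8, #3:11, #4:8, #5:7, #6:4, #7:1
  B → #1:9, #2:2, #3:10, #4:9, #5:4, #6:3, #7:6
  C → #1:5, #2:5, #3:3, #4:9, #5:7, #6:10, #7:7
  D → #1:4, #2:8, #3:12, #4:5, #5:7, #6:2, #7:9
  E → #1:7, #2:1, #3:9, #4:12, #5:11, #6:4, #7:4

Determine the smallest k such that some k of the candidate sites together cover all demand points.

4

Coverage sets (demand points within 5 of each site):
  A: {#1, #6, #7}
  B: {#2, #5, #6}
  C: {#1, #2, #3}
  D: {#1, #4, #6}
  E: {#2, #6, #7}
No 3 sites suffice: every size-3 union leaves at least one demand point uncovered.
But {A, B, C, D} covers everything, so the minimum is 4.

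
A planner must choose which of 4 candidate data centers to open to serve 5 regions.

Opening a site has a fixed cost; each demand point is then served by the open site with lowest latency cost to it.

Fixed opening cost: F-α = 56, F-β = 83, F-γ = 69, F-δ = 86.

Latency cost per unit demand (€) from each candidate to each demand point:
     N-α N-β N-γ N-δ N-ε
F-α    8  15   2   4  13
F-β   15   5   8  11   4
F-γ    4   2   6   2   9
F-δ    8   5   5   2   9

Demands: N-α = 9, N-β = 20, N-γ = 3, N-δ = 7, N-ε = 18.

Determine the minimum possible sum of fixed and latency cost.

332

Open {F-β, F-γ}: assign each demand point to its cheapest open site.
  N-α→F-γ 9×4=36, N-β→F-γ 20×2=40, N-γ→F-γ 3×6=18, N-δ→F-γ 7×2=14, N-ε→F-β 18×4=72
  latency cost 180, fixed 152 → total 332.
Compare {F-γ}: latency cost 270 + fixed 69 = 339.
Compare {F-α, F-β, F-γ}: latency cost 168 + fixed 208 = 376.
Compare {F-α, F-γ}: latency cost 258 + fixed 125 = 383.
All other subsets cost ≥ 339. Minimum total cost: 332.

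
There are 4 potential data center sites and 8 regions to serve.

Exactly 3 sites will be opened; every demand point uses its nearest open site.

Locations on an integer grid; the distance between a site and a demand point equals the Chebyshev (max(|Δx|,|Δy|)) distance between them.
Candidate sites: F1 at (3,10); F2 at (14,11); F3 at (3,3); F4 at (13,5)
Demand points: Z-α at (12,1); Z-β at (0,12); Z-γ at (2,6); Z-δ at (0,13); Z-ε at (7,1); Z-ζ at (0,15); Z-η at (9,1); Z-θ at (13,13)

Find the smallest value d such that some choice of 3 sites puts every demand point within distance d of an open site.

Open {F1, F2, F4}.
  Farthest demand point is Z-ε at distance 6 (to F4); all others are ≤ 6.
With {F1, F3, F4} the worst case is 8.
With {F1, F2, F3} the worst case is 9.
No size-3 selection achieves below 6.

6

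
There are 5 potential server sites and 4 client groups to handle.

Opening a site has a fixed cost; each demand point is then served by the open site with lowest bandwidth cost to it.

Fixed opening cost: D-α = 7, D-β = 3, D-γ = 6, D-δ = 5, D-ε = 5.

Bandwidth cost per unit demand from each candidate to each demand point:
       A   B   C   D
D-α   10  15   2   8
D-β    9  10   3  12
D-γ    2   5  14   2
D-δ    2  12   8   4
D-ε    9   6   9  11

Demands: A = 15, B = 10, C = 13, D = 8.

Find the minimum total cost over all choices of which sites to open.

135

Open {D-α, D-γ}: assign each demand point to its cheapest open site.
  A→D-γ 15×2=30, B→D-γ 10×5=50, C→D-α 13×2=26, D→D-γ 8×2=16
  bandwidth cost 122, fixed 13 → total 135.
Compare {D-α, D-β, D-γ}: bandwidth cost 122 + fixed 16 = 138.
Compare {D-α, D-γ, D-δ}: bandwidth cost 122 + fixed 18 = 140.
Compare {D-α, D-γ, D-ε}: bandwidth cost 122 + fixed 18 = 140.
All other subsets cost ≥ 138. Minimum total cost: 135.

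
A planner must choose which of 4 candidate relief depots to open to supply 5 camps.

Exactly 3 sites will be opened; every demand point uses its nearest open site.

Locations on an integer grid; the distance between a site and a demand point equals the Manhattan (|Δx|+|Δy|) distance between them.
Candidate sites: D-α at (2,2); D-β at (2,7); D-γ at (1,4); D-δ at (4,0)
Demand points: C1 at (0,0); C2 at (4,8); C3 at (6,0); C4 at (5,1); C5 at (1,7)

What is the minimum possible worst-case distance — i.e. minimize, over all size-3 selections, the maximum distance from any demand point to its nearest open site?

Open {D-α, D-β, D-δ}.
  Farthest demand point is C1 at distance 4 (to D-α); all others are ≤ 4.
With {D-β, D-γ, D-δ} the worst case is 4.
With {D-α, D-β, D-γ} the worst case is 6.
No size-3 selection achieves below 4.

4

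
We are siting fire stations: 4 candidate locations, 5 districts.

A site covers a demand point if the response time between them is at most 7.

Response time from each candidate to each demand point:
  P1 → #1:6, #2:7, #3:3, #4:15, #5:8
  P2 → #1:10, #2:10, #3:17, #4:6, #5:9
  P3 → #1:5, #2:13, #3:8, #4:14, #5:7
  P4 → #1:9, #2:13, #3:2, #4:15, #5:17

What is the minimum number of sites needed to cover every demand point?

3

Coverage sets (demand points within 7 of each site):
  P1: {#1, #2, #3}
  P2: {#4}
  P3: {#1, #5}
  P4: {#3}
No 2 sites suffice: every size-2 union leaves at least one demand point uncovered.
But {P1, P2, P3} covers everything, so the minimum is 3.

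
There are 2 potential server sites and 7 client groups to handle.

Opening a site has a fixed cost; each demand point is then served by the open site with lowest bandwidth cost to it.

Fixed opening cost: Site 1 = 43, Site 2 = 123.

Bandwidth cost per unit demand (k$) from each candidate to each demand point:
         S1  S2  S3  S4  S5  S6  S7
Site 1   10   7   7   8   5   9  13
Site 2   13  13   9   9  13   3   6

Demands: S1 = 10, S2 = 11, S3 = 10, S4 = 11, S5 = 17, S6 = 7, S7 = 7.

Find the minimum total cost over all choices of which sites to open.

617

Open {Site 1}: assign each demand point to its cheapest open site.
  S1→Site 1 10×10=100, S2→Site 1 11×7=77, S3→Site 1 10×7=70, S4→Site 1 11×8=88, S5→Site 1 17×5=85, S6→Site 1 7×9=63, S7→Site 1 7×13=91
  bandwidth cost 574, fixed 43 → total 617.
Compare {Site 1, Site 2}: bandwidth cost 483 + fixed 166 = 649.
Compare {Site 2}: bandwidth cost 746 + fixed 123 = 869.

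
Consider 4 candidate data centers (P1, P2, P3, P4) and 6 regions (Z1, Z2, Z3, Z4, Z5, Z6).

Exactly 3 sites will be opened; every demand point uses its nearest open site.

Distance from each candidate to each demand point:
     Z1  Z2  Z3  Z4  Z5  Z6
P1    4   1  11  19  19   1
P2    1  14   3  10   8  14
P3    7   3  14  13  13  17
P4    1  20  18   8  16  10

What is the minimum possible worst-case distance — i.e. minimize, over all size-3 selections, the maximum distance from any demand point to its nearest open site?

8

Open {P1, P2, P4}.
  Farthest demand point is Z4 at distance 8 (to P4); all others are ≤ 8.
With {P1, P2, P3} the worst case is 10.
With {P2, P3, P4} the worst case is 10.
No size-3 selection achieves below 8.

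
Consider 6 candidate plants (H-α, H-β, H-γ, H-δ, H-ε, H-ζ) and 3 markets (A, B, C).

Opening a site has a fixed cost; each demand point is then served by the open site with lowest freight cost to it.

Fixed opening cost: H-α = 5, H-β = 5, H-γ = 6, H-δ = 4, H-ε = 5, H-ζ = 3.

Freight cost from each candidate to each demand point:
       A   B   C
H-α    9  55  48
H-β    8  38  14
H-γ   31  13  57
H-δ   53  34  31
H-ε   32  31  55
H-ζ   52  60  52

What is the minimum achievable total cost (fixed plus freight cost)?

Open {H-β, H-γ}: assign each demand point to its cheapest open site.
  A→H-β 8, B→H-γ 13, C→H-β 14
  freight cost 35, fixed 11 → total 46.
Compare {H-β, H-γ, H-ζ}: freight cost 35 + fixed 14 = 49.
Compare {H-β, H-γ, H-δ}: freight cost 35 + fixed 15 = 50.
Compare {H-α, H-β, H-γ}: freight cost 35 + fixed 16 = 51.
All other subsets cost ≥ 49. Minimum total cost: 46.

46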